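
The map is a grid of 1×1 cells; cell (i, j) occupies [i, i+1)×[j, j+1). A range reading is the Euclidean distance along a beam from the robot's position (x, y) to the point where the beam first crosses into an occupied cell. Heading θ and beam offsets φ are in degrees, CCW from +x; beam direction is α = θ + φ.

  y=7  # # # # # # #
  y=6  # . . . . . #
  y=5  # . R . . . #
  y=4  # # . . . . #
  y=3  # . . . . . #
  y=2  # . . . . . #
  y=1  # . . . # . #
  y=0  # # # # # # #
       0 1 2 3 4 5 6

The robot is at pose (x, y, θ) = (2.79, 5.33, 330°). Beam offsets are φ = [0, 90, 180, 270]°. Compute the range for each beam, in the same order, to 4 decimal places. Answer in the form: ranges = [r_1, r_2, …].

ranges = [3.7066, 1.9283, 2.0669, 3.5800]

beam 1: φ=0°, α=330°
  cosα=0.8660 sinα=-0.5000 | (2,5) | tMaxX 0.2425 tMaxY 0.6600 | tΔX 1.1547 tΔY 2.0000
    t=0.2425 [x] (3,5)
    t=0.6600 [y] (3,4)
    t=1.3972 [x] (4,4)
    t=2.5519 [x] (5,4)
    t=2.6600 [y] (5,3)
    t=3.7066 [x] (6,3) — stop
  → r_1 = 3.7066
beam 2: φ=90°, α=60°
  cosα=0.5000 sinα=0.8660 | (2,5) | tMaxX 0.4200 tMaxY 0.7736 | tΔX 2.0000 tΔY 1.1547
    t=0.4200 [x] (3,5)
    t=0.7736 [y] (3,6)
    t=1.9283 [y] (3,7) — stop
  → r_2 = 1.9283
beam 3: φ=180°, α=150°
  cosα=-0.8660 sinα=0.5000 | (2,5) | tMaxX 0.9122 tMaxY 1.3400 | tΔX 1.1547 tΔY 2.0000
    t=0.9122 [x] (1,5)
    t=1.3400 [y] (1,6)
    t=2.0669 [x] (0,6) — stop
  → r_3 = 2.0669
beam 4: φ=270°, α=240°
  cosα=-0.5000 sinα=-0.8660 | (2,5) | tMaxX 1.5800 tMaxY 0.3811 | tΔX 2.0000 tΔY 1.1547
    t=0.3811 [y] (2,4)
    t=1.5358 [y] (2,3)
    t=1.5800 [x] (1,3)
    t=2.6905 [y] (1,2)
    t=3.5800 [x] (0,2) — stop
  → r_4 = 3.5800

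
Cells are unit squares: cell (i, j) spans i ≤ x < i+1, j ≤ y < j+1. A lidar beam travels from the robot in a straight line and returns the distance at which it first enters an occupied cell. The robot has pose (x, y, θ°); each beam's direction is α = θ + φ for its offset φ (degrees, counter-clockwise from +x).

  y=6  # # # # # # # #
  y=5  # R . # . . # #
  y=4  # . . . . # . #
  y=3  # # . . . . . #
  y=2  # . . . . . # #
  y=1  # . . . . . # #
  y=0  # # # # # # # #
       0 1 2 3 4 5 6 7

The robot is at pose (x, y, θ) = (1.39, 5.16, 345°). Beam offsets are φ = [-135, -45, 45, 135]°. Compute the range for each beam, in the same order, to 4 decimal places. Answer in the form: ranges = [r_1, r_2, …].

ranges = [0.4503, 4.8036, 1.6800, 0.7800]

beam 1: φ=-135°, α=210°
  cosα=-0.8660 sinα=-0.5000 | (1,5) | tMaxX 0.4503 tMaxY 0.3200 | tΔX 1.1547 tΔY 2.0000
    t=0.3200 [y] (1,4)
    t=0.4503 [x] (0,4) — stop
  → r_1 = 0.4503
beam 2: φ=-45°, α=300°
  cosα=0.5000 sinα=-0.8660 | (1,5) | tMaxX 1.2200 tMaxY 0.1848 | tΔX 2.0000 tΔY 1.1547
    t=0.1848 [y] (1,4)
    t=1.2200 [x] (2,4)
    t=1.3395 [y] (2,3)
    t=2.4942 [y] (2,2)
    t=3.2200 [x] (3,2)
    t=3.6489 [y] (3,1)
    t=4.8036 [y] (3,0) — stop
  → r_2 = 4.8036
beam 3: φ=45°, α=30°
  cosα=0.8660 sinα=0.5000 | (1,5) | tMaxX 0.7044 tMaxY 1.6800 | tΔX 1.1547 tΔY 2.0000
    t=0.7044 [x] (2,5)
    t=1.6800 [y] (2,6) — stop
  → r_3 = 1.6800
beam 4: φ=135°, α=120°
  cosα=-0.5000 sinα=0.8660 | (1,5) | tMaxX 0.7800 tMaxY 0.9699 | tΔX 2.0000 tΔY 1.1547
    t=0.7800 [x] (0,5) — stop
  → r_4 = 0.7800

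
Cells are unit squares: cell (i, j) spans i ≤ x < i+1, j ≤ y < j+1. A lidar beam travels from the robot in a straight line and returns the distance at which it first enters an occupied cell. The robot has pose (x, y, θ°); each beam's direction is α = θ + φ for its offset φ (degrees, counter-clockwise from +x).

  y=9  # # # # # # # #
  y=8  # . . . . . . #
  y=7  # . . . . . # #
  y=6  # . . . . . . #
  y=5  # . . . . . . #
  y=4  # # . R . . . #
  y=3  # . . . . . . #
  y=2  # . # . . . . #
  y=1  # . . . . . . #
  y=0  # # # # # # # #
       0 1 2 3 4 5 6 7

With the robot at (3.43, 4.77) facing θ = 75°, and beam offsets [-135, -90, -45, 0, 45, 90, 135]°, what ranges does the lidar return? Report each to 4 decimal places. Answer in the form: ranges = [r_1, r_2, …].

beam 1: φ=-135°, α=300°
  dir = (cos 300°, sin 300°) = (0.5000, -0.8660); from cell (3,4)
  next x-line at t=1.1400, next y-line at t=0.8891; Δt_x=2.0000, Δt_y=1.1547
    y: enter (3,3) at t=0.8891
    x: enter (4,3) at t=1.1400
    y: enter (4,2) at t=2.0438
    x: enter (5,2) at t=3.1400
    y: enter (5,1) at t=3.1985
    y: enter (5,0) at t=4.3532 ← occupied
  → r_1 = 4.3532
beam 2: φ=-90°, α=345°
  dir = (cos 345°, sin 345°) = (0.9659, -0.2588); from cell (3,4)
  next x-line at t=0.5901, next y-line at t=2.9751; Δt_x=1.0353, Δt_y=3.8637
    x: enter (4,4) at t=0.5901
    x: enter (5,4) at t=1.6254
    x: enter (6,4) at t=2.6607
    y: enter (6,3) at t=2.9751
    x: enter (7,3) at t=3.6959 ← occupied
  → r_2 = 3.6959
beam 3: φ=-45°, α=30°
  dir = (cos 30°, sin 30°) = (0.8660, 0.5000); from cell (3,4)
  next x-line at t=0.6582, next y-line at t=0.4600; Δt_x=1.1547, Δt_y=2.0000
    y: enter (3,5) at t=0.4600
    x: enter (4,5) at t=0.6582
    x: enter (5,5) at t=1.8129
    y: enter (5,6) at t=2.4600
    x: enter (6,6) at t=2.9676
    x: enter (7,6) at t=4.1223 ← occupied
  → r_3 = 4.1223
beam 4: φ=0°, α=75°
  dir = (cos 75°, sin 75°) = (0.2588, 0.9659); from cell (3,4)
  next x-line at t=2.2023, next y-line at t=0.2381; Δt_x=3.8637, Δt_y=1.0353
    y: enter (3,5) at t=0.2381
    y: enter (3,6) at t=1.2734
    x: enter (4,6) at t=2.2023
    y: enter (4,7) at t=2.3087
    y: enter (4,8) at t=3.3439
    y: enter (4,9) at t=4.3792 ← occupied
  → r_4 = 4.3792
beam 5: φ=45°, α=120°
  dir = (cos 120°, sin 120°) = (-0.5000, 0.8660); from cell (3,4)
  next x-line at t=0.8600, next y-line at t=0.2656; Δt_x=2.0000, Δt_y=1.1547
    y: enter (3,5) at t=0.2656
    x: enter (2,5) at t=0.8600
    y: enter (2,6) at t=1.4203
    y: enter (2,7) at t=2.5750
    x: enter (1,7) at t=2.8600
    y: enter (1,8) at t=3.7297
    x: enter (0,8) at t=4.8600 ← occupied
  → r_5 = 4.8600
beam 6: φ=90°, α=165°
  dir = (cos 165°, sin 165°) = (-0.9659, 0.2588); from cell (3,4)
  next x-line at t=0.4452, next y-line at t=0.8887; Δt_x=1.0353, Δt_y=3.8637
    x: enter (2,4) at t=0.4452
    y: enter (2,5) at t=0.8887
    x: enter (1,5) at t=1.4804
    x: enter (0,5) at t=2.5157 ← occupied
  → r_6 = 2.5157
beam 7: φ=135°, α=210°
  dir = (cos 210°, sin 210°) = (-0.8660, -0.5000); from cell (3,4)
  next x-line at t=0.4965, next y-line at t=1.5400; Δt_x=1.1547, Δt_y=2.0000
    x: enter (2,4) at t=0.4965
    y: enter (2,3) at t=1.5400
    x: enter (1,3) at t=1.6512
    x: enter (0,3) at t=2.8059 ← occupied
  → r_7 = 2.8059

ranges = [4.3532, 3.6959, 4.1223, 4.3792, 4.8600, 2.5157, 2.8059]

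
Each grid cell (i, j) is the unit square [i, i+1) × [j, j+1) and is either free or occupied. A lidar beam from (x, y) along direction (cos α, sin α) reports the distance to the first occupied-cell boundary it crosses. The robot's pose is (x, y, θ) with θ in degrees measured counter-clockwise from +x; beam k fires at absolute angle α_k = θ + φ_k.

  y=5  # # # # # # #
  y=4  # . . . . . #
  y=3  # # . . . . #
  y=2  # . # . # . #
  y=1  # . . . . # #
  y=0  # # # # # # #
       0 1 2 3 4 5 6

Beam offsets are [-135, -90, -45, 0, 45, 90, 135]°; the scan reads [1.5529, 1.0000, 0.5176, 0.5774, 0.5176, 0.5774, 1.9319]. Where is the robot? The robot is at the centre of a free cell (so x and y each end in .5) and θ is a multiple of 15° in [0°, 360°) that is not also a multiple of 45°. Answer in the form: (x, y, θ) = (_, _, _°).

(x, y, θ) = (1.5, 1.5, 210°)

Candidates: 16 free-cell centres × 16 headings = 256 poses. Raycast each; keep the one whose scan matches to 4 dp.
  (4.5, 1.5, 345°): beam 1 = 1.0000 ≠ 1.5529 ✗
  (1.5, 4.5, 255°): beam 1 = 0.5774 ≠ 1.5529 ✗
  (3.5, 4.5, 60°): beam 1 = 1.9319 ≠ 1.5529 ✗
  (2.5, 3.5, 165°): beam 1 = 3.0000 ≠ 1.5529 ✗
  …
  (1.5, 1.5, 210°): r_1=1.5529, r_2=1.0000, r_3=0.5176, r_4=0.5774, r_5=0.5176, r_6=0.5774, r_7=1.9319 — all match ✓
No second candidate reproduces the full scan.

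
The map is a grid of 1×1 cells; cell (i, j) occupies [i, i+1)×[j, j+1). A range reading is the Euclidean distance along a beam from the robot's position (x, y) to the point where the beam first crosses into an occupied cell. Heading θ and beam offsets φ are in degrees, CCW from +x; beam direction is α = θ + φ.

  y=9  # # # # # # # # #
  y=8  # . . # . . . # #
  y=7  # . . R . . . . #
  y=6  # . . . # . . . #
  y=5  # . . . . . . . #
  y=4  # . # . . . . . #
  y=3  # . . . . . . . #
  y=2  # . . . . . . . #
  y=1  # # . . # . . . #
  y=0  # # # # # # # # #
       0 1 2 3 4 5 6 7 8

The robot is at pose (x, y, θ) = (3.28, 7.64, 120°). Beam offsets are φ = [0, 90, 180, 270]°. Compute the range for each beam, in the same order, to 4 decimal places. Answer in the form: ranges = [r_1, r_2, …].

ranges = [0.4157, 2.6327, 1.4400, 0.7200]

beam 1: φ=0°, α=120°
  dir = (cos 120°, sin 120°) = (-0.5000, 0.8660); from cell (3,7)
  next x-line at t=0.5600, next y-line at t=0.4157; Δt_x=2.0000, Δt_y=1.1547
    y: enter (3,8) at t=0.4157 ← occupied
  → r_1 = 0.4157
beam 2: φ=90°, α=210°
  dir = (cos 210°, sin 210°) = (-0.8660, -0.5000); from cell (3,7)
  next x-line at t=0.3233, next y-line at t=1.2800; Δt_x=1.1547, Δt_y=2.0000
    x: enter (2,7) at t=0.3233
    y: enter (2,6) at t=1.2800
    x: enter (1,6) at t=1.4780
    x: enter (0,6) at t=2.6327 ← occupied
  → r_2 = 2.6327
beam 3: φ=180°, α=300°
  dir = (cos 300°, sin 300°) = (0.5000, -0.8660); from cell (3,7)
  next x-line at t=1.4400, next y-line at t=0.7390; Δt_x=2.0000, Δt_y=1.1547
    y: enter (3,6) at t=0.7390
    x: enter (4,6) at t=1.4400 ← occupied
  → r_3 = 1.4400
beam 4: φ=270°, α=30°
  dir = (cos 30°, sin 30°) = (0.8660, 0.5000); from cell (3,7)
  next x-line at t=0.8314, next y-line at t=0.7200; Δt_x=1.1547, Δt_y=2.0000
    y: enter (3,8) at t=0.7200 ← occupied
  → r_4 = 0.7200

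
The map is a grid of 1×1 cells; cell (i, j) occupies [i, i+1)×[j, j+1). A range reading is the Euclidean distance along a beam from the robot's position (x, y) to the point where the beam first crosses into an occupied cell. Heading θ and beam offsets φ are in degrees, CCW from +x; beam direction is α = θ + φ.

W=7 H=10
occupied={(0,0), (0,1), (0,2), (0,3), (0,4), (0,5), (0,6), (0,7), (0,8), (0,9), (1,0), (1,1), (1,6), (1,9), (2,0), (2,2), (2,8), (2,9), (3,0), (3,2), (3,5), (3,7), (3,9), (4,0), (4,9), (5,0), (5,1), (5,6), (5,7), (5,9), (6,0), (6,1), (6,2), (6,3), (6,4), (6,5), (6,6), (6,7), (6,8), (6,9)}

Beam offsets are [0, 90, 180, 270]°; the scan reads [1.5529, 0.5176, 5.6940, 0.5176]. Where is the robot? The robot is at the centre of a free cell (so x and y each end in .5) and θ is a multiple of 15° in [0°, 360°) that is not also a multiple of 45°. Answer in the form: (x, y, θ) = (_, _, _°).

(x, y, θ) = (4.5, 7.5, 105°)

Enumerate (i+0.5, j+0.5, θ) over the 30 free cells and 16 admissible headings. For each, cast all 4 beams and compare to the given ranges.
  (5.5, 5.5, 105°): beam 1 = 0.5176 ≠ 1.5529 ✗
  (4.5, 3.5, 285°): beam 1 = 1.9319 ≠ 1.5529 ✗
  (4.5, 7.5, 345°): beam 1 = 0.5176 ≠ 1.5529 ✗
  (3.5, 1.5, 60°): beam 1 = 0.5774 ≠ 1.5529 ✗
  …
  (4.5, 7.5, 105°): r_1=1.5529, r_2=0.5176, r_3=5.6940, r_4=0.5176 — all match ✓
Unique over the lattice → pose = (4.5, 7.5, 105°).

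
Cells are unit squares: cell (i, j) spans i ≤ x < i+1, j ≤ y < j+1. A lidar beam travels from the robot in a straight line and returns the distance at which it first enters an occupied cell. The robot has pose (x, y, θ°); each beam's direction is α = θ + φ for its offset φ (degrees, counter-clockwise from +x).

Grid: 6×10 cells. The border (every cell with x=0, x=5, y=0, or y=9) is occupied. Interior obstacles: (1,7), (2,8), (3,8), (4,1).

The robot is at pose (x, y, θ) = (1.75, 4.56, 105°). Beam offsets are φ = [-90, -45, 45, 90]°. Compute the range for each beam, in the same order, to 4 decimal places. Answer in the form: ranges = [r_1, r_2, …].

beam 1: φ=-90°, α=15°
  d=(0.9659,0.2588)  start (1,4)  tX=0.2588 tY=1.7000  stride 1/|dx|=1.0353 1/|dy|=3.8637
    cross x-line → (2,4), t=0.2588
    cross x-line → (3,4), t=1.2941
    cross y-line → (3,5), t=1.7000
    cross x-line → (4,5), t=2.3294
    cross x-line → (5,5), t=3.3646 (wall)
  → r_1 = 3.3646
beam 2: φ=-45°, α=60°
  d=(0.5000,0.8660)  start (1,4)  tX=0.5000 tY=0.5081  stride 1/|dx|=2.0000 1/|dy|=1.1547
    cross x-line → (2,4), t=0.5000
    cross y-line → (2,5), t=0.5081
    cross y-line → (2,6), t=1.6628
    cross x-line → (3,6), t=2.5000
    cross y-line → (3,7), t=2.8175
    cross y-line → (3,8), t=3.9722 (wall)
  → r_2 = 3.9722
beam 3: φ=45°, α=150°
  d=(-0.8660,0.5000)  start (1,4)  tX=0.8660 tY=0.8800  stride 1/|dx|=1.1547 1/|dy|=2.0000
    cross x-line → (0,4), t=0.8660 (wall)
  → r_3 = 0.8660
beam 4: φ=90°, α=195°
  d=(-0.9659,-0.2588)  start (1,4)  tX=0.7765 tY=2.1637  stride 1/|dx|=1.0353 1/|dy|=3.8637
    cross x-line → (0,4), t=0.7765 (wall)
  → r_4 = 0.7765

ranges = [3.3646, 3.9722, 0.8660, 0.7765]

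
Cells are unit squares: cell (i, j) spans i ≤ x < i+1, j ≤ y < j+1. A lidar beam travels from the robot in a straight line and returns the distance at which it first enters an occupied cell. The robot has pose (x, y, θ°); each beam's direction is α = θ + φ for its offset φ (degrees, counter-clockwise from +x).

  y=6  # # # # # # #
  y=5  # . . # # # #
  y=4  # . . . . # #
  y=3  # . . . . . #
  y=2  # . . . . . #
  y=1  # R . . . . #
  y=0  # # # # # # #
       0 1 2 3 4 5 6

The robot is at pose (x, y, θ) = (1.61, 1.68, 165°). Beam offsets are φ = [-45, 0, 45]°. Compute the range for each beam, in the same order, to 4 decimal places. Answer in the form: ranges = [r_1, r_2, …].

ranges = [1.2200, 0.6315, 0.7044]

beam 1: φ=-45°, α=120°
  dir = (cos 120°, sin 120°) = (-0.5000, 0.8660); from cell (1,1)
  next x-line at t=1.2200, next y-line at t=0.3695; Δt_x=2.0000, Δt_y=1.1547
    y: enter (1,2) at t=0.3695
    x: enter (0,2) at t=1.2200 ← occupied
  → r_1 = 1.2200
beam 2: φ=0°, α=165°
  dir = (cos 165°, sin 165°) = (-0.9659, 0.2588); from cell (1,1)
  next x-line at t=0.6315, next y-line at t=1.2364; Δt_x=1.0353, Δt_y=3.8637
    x: enter (0,1) at t=0.6315 ← occupied
  → r_2 = 0.6315
beam 3: φ=45°, α=210°
  dir = (cos 210°, sin 210°) = (-0.8660, -0.5000); from cell (1,1)
  next x-line at t=0.7044, next y-line at t=1.3600; Δt_x=1.1547, Δt_y=2.0000
    x: enter (0,1) at t=0.7044 ← occupied
  → r_3 = 0.7044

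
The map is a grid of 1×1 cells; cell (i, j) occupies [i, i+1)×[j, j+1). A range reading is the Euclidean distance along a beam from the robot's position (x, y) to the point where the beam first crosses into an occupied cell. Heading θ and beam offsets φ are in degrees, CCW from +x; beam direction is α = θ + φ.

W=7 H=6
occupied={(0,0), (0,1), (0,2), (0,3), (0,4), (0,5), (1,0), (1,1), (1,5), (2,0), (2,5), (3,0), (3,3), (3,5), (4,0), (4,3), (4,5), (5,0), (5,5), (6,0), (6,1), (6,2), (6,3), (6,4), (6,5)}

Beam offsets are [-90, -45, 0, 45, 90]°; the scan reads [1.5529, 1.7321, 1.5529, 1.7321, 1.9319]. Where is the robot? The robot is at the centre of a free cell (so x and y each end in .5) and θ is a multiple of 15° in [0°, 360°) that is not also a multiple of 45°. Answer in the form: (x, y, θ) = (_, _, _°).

(x, y, θ) = (2.5, 3.5, 165°)

Candidates: 17 free-cell centres × 16 headings = 272 poses. Raycast each; keep the one whose scan matches to 4 dp.
  (2.5, 4.5, 150°): beam 1 = 0.5774 ≠ 1.5529 ✗
  (4.5, 2.5, 300°): beam 1 = 2.8868 ≠ 1.5529 ✗
  (2.5, 4.5, 240°): beam 1 = 1.0000 ≠ 1.5529 ✗
  (5.5, 3.5, 120°): beam 1 = 0.5774 ≠ 1.5529 ✗
  (3.5, 1.5, 60°): beam 1 = 1.0000 ≠ 1.5529 ✗
  …
  (2.5, 3.5, 165°): r_1=1.5529, r_2=1.7321, r_3=1.5529, r_4=1.7321, r_5=1.9319 — all match ✓
No second candidate reproduces the full scan.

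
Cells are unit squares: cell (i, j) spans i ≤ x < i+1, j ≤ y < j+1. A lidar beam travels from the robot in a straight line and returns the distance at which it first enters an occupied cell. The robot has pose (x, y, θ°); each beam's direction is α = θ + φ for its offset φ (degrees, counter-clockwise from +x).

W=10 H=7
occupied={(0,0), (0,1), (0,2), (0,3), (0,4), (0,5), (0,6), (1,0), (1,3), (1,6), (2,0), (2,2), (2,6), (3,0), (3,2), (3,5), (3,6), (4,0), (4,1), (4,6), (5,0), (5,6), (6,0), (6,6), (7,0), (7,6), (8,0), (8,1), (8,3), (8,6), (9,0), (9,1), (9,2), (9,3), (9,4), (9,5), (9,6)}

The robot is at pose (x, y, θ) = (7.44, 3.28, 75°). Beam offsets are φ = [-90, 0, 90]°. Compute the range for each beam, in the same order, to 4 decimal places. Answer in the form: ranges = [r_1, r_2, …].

beam 1: φ=-90°, α=345°
  cosα=0.9659 sinα=-0.2588 | (7,3) | tMaxX 0.5798 tMaxY 1.0818 | tΔX 1.0353 tΔY 3.8637
    t=0.5798 [x] (8,3) — stop
  → r_1 = 0.5798
beam 2: φ=0°, α=75°
  cosα=0.2588 sinα=0.9659 | (7,3) | tMaxX 2.1637 tMaxY 0.7454 | tΔX 3.8637 tΔY 1.0353
    t=0.7454 [y] (7,4)
    t=1.7807 [y] (7,5)
    t=2.1637 [x] (8,5)
    t=2.8160 [y] (8,6) — stop
  → r_2 = 2.8160
beam 3: φ=90°, α=165°
  cosα=-0.9659 sinα=0.2588 | (7,3) | tMaxX 0.4555 tMaxY 2.7819 | tΔX 1.0353 tΔY 3.8637
    t=0.4555 [x] (6,3)
    t=1.4908 [x] (5,3)
    t=2.5261 [x] (4,3)
    t=2.7819 [y] (4,4)
    t=3.5614 [x] (3,4)
    t=4.5966 [x] (2,4)
    t=5.6319 [x] (1,4)
    t=6.6456 [y] (1,5)
    t=6.6672 [x] (0,5) — stop
  → r_3 = 6.6672

ranges = [0.5798, 2.8160, 6.6672]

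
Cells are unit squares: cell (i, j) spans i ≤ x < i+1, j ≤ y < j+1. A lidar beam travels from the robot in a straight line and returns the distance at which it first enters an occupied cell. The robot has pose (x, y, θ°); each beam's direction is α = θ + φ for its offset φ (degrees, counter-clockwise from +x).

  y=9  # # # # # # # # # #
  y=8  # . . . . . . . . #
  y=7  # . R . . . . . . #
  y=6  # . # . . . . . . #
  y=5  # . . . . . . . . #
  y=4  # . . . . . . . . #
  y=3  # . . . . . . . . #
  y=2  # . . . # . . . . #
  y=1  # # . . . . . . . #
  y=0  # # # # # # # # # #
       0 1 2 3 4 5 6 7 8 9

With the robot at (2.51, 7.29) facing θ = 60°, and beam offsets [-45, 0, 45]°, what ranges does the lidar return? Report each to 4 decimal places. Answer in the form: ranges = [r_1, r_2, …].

beam 1: φ=-45°, α=15°
  d=(0.9659,0.2588)  start (2,7)  tX=0.5073 tY=2.7432  stride 1/|dx|=1.0353 1/|dy|=3.8637
    cross x-line → (3,7), t=0.5073
    cross x-line → (4,7), t=1.5426
    cross x-line → (5,7), t=2.5778
    cross y-line → (5,8), t=2.7432
    cross x-line → (6,8), t=3.6131
    cross x-line → (7,8), t=4.6484
    cross x-line → (8,8), t=5.6837
    cross y-line → (8,9), t=6.6069 (wall)
  → r_1 = 6.6069
beam 2: φ=0°, α=60°
  d=(0.5000,0.8660)  start (2,7)  tX=0.9800 tY=0.8198  stride 1/|dx|=2.0000 1/|dy|=1.1547
    cross y-line → (2,8), t=0.8198
    cross x-line → (3,8), t=0.9800
    cross y-line → (3,9), t=1.9745 (wall)
  → r_2 = 1.9745
beam 3: φ=45°, α=105°
  d=(-0.2588,0.9659)  start (2,7)  tX=1.9705 tY=0.7350  stride 1/|dx|=3.8637 1/|dy|=1.0353
    cross y-line → (2,8), t=0.7350
    cross y-line → (2,9), t=1.7703 (wall)
  → r_3 = 1.7703

ranges = [6.6069, 1.9745, 1.7703]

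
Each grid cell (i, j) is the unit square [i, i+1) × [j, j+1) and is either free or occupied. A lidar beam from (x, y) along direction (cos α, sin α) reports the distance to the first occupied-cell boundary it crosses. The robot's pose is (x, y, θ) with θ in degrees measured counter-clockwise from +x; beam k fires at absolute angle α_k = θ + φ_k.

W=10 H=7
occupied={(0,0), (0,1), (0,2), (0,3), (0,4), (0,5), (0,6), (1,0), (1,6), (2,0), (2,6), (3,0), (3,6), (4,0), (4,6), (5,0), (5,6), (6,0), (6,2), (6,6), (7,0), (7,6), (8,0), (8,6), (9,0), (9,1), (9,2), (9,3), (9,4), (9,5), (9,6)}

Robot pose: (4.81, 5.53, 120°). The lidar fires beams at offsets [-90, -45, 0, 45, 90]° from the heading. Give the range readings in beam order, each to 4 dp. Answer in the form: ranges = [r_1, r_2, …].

ranges = [0.9400, 0.4866, 0.5427, 1.8159, 4.3994]

beam 1: φ=-90°, α=30°
  direction (0.8660, 0.5000); cell (4,5); t to first gridline: x 0.2194, y 0.9400 (then +1.1547 / +2.0000)
    (5,5) via x @ 0.2194
    (5,6) via y @ 0.9400  # hit
  → r_1 = 0.9400
beam 2: φ=-45°, α=75°
  direction (0.2588, 0.9659); cell (4,5); t to first gridline: x 0.7341, y 0.4866 (then +3.8637 / +1.0353)
    (4,6) via y @ 0.4866  # hit
  → r_2 = 0.4866
beam 3: φ=0°, α=120°
  direction (-0.5000, 0.8660); cell (4,5); t to first gridline: x 1.6200, y 0.5427 (then +2.0000 / +1.1547)
    (4,6) via y @ 0.5427  # hit
  → r_3 = 0.5427
beam 4: φ=45°, α=165°
  direction (-0.9659, 0.2588); cell (4,5); t to first gridline: x 0.8386, y 1.8159 (then +1.0353 / +3.8637)
    (3,5) via x @ 0.8386
    (3,6) via y @ 1.8159  # hit
  → r_4 = 1.8159
beam 5: φ=90°, α=210°
  direction (-0.8660, -0.5000); cell (4,5); t to first gridline: x 0.9353, y 1.0600 (then +1.1547 / +2.0000)
    (3,5) via x @ 0.9353
    (3,4) via y @ 1.0600
    (2,4) via x @ 2.0900
    (2,3) via y @ 3.0600
    (1,3) via x @ 3.2447
    (0,3) via x @ 4.3994  # hit
  → r_5 = 4.3994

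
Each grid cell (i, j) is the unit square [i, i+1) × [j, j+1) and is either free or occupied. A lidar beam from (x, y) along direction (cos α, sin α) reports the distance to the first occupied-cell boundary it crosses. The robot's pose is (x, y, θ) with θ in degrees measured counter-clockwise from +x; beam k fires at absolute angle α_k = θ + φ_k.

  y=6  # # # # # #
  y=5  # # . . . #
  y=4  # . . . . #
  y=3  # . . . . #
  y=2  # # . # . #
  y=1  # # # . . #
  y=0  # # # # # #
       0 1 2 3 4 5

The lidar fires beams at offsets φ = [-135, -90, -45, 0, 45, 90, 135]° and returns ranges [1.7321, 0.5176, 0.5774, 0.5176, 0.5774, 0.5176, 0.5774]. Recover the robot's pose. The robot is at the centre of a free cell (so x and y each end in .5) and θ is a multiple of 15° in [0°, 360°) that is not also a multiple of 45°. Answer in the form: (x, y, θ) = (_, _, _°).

Candidates: 15 free-cell centres × 16 headings = 240 poses. Raycast each; keep the one whose scan matches to 4 dp.
  (3.5, 4.5, 345°): beam 1 = 2.8868 ≠ 1.7321 ✗
  (3.5, 3.5, 15°): beam 1 = 0.5774 ≠ 1.7321 ✗
  (4.5, 3.5, 105°): beam 1 = 0.5774 ≠ 1.7321 ✗
  (2.5, 2.5, 195°): beam 1 = 4.0415 ≠ 1.7321 ✗
  …
  (3.5, 1.5, 165°): r_1=1.7321, r_2=0.5176, r_3=0.5774, r_4=0.5176, r_5=0.5774, r_6=0.5176, r_7=0.5774 — all match ✓
No second candidate reproduces the full scan.

(x, y, θ) = (3.5, 1.5, 165°)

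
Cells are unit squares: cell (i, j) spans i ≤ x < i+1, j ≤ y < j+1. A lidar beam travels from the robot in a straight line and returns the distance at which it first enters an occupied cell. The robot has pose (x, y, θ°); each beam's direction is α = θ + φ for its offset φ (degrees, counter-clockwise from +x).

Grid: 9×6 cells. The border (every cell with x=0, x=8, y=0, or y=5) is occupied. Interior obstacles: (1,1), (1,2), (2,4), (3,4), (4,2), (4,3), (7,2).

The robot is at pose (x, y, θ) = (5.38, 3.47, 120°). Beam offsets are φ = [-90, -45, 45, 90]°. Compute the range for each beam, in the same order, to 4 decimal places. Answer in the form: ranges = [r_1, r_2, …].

ranges = [3.0253, 1.5840, 0.3934, 0.4388]

beam 1: φ=-90°, α=30°
  cosα=0.8660 sinα=0.5000 | (5,3) | tMaxX 0.7159 tMaxY 1.0600 | tΔX 1.1547 tΔY 2.0000
    t=0.7159 [x] (6,3)
    t=1.0600 [y] (6,4)
    t=1.8706 [x] (7,4)
    t=3.0253 [x] (8,4) — stop
  → r_1 = 3.0253
beam 2: φ=-45°, α=75°
  cosα=0.2588 sinα=0.9659 | (5,3) | tMaxX 2.3955 tMaxY 0.5487 | tΔX 3.8637 tΔY 1.0353
    t=0.5487 [y] (5,4)
    t=1.5840 [y] (5,5) — stop
  → r_2 = 1.5840
beam 3: φ=45°, α=165°
  cosα=-0.9659 sinα=0.2588 | (5,3) | tMaxX 0.3934 tMaxY 2.0478 | tΔX 1.0353 tΔY 3.8637
    t=0.3934 [x] (4,3) — stop
  → r_3 = 0.3934
beam 4: φ=90°, α=210°
  cosα=-0.8660 sinα=-0.5000 | (5,3) | tMaxX 0.4388 tMaxY 0.9400 | tΔX 1.1547 tΔY 2.0000
    t=0.4388 [x] (4,3) — stop
  → r_4 = 0.4388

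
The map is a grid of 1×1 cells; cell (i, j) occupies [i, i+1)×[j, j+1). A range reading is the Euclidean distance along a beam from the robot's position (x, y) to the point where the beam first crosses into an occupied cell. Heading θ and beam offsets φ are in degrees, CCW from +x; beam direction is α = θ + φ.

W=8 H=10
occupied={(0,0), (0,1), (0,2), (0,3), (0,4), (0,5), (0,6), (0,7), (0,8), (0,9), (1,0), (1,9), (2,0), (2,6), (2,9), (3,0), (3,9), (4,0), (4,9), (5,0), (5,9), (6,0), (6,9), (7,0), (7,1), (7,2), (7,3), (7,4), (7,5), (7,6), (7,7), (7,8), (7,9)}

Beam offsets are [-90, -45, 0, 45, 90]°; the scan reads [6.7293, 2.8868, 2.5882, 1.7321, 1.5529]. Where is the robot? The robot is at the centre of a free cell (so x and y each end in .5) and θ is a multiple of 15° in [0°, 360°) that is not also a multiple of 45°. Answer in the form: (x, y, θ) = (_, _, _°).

(x, y, θ) = (4.5, 7.5, 15°)

Enumerate (i+0.5, j+0.5, θ) over the 47 free cells and 16 admissible headings. For each, cast all 5 beams and compare to the given ranges.
  (1.5, 7.5, 75°): beam 1 = 5.6940 ≠ 6.7293 ✗
  (3.5, 6.5, 210°): beam 1 = 2.8868 ≠ 6.7293 ✗
  (1.5, 5.5, 15°): beam 1 = 4.6587 ≠ 6.7293 ✗
  …
  (4.5, 7.5, 15°): r_1=6.7293, r_2=2.8868, r_3=2.5882, r_4=1.7321, r_5=1.5529 — all match ✓
No second candidate reproduces the full scan.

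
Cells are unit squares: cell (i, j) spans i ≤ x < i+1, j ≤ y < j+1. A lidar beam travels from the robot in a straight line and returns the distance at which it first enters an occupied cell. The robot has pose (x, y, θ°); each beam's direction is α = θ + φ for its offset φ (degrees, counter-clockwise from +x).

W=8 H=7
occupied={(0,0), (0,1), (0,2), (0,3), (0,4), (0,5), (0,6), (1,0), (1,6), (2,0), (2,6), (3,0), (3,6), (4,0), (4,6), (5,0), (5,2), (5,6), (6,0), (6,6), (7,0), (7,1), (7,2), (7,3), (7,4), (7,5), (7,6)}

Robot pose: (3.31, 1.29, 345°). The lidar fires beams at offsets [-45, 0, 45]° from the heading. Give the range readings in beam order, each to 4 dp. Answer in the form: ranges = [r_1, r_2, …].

beam 1: φ=-45°, α=300°
  dir = (cos 300°, sin 300°) = (0.5000, -0.8660); from cell (3,1)
  next x-line at t=1.3800, next y-line at t=0.3349; Δt_x=2.0000, Δt_y=1.1547
    y: enter (3,0) at t=0.3349 ← occupied
  → r_1 = 0.3349
beam 2: φ=0°, α=345°
  dir = (cos 345°, sin 345°) = (0.9659, -0.2588); from cell (3,1)
  next x-line at t=0.7143, next y-line at t=1.1205; Δt_x=1.0353, Δt_y=3.8637
    x: enter (4,1) at t=0.7143
    y: enter (4,0) at t=1.1205 ← occupied
  → r_2 = 1.1205
beam 3: φ=45°, α=30°
  dir = (cos 30°, sin 30°) = (0.8660, 0.5000); from cell (3,1)
  next x-line at t=0.7967, next y-line at t=1.4200; Δt_x=1.1547, Δt_y=2.0000
    x: enter (4,1) at t=0.7967
    y: enter (4,2) at t=1.4200
    x: enter (5,2) at t=1.9514 ← occupied
  → r_3 = 1.9514

ranges = [0.3349, 1.1205, 1.9514]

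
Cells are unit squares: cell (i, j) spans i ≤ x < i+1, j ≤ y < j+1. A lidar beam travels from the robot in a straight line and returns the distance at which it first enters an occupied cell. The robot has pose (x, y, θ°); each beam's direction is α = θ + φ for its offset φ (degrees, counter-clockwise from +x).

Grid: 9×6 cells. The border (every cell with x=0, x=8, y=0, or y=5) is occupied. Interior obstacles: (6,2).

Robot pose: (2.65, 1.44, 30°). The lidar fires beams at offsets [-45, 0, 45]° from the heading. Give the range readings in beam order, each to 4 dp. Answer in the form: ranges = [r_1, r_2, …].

ranges = [1.7000, 6.1776, 3.6856]

beam 1: φ=-45°, α=345°
  direction (0.9659, -0.2588); cell (2,1); t to first gridline: x 0.3623, y 1.7000 (then +1.0353 / +3.8637)
    (3,1) via x @ 0.3623
    (4,1) via x @ 1.3976
    (4,0) via y @ 1.7000  # hit
  → r_1 = 1.7000
beam 2: φ=0°, α=30°
  direction (0.8660, 0.5000); cell (2,1); t to first gridline: x 0.4041, y 1.1200 (then +1.1547 / +2.0000)
    (3,1) via x @ 0.4041
    (3,2) via y @ 1.1200
    (4,2) via x @ 1.5588
    (5,2) via x @ 2.7135
    (5,3) via y @ 3.1200
    (6,3) via x @ 3.8682
    (7,3) via x @ 5.0229
    (7,4) via y @ 5.1200
    (8,4) via x @ 6.1776  # hit
  → r_2 = 6.1776
beam 3: φ=45°, α=75°
  direction (0.2588, 0.9659); cell (2,1); t to first gridline: x 1.3523, y 0.5798 (then +3.8637 / +1.0353)
    (2,2) via y @ 0.5798
    (3,2) via x @ 1.3523
    (3,3) via y @ 1.6150
    (3,4) via y @ 2.6503
    (3,5) via y @ 3.6856  # hit
  → r_3 = 3.6856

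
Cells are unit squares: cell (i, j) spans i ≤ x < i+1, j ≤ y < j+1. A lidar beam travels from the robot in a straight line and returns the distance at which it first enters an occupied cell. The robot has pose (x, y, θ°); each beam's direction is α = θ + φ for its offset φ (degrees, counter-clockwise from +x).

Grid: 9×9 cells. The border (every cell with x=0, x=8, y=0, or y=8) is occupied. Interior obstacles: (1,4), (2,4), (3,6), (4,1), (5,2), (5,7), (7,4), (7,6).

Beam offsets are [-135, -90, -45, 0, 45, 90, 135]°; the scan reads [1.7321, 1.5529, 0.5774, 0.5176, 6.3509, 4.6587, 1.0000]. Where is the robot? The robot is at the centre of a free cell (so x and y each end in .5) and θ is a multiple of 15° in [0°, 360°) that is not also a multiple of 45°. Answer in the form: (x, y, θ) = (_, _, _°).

(x, y, θ) = (2.5, 5.5, 285°)

Candidates: 41 free-cell centres × 16 headings = 656 poses. Raycast each; keep the one whose scan matches to 4 dp.
  (1.5, 7.5, 60°): beam 1 = 2.5882 ≠ 1.7321 ✗
  (2.5, 7.5, 105°): beam 1 = 1.0000 ≠ 1.7321 ✗
  (2.5, 5.5, 30°): beam 1 = 0.5176 ≠ 1.7321 ✗
  (2.5, 2.5, 255°): beam 3 = 1.7321 ≠ 0.5774 ✗
  …
  (2.5, 5.5, 285°): r_1=1.7321, r_2=1.5529, r_3=0.5774, r_4=0.5176, r_5=6.3509, r_6=4.6587, r_7=1.0000 — all match ✓
No second candidate reproduces the full scan.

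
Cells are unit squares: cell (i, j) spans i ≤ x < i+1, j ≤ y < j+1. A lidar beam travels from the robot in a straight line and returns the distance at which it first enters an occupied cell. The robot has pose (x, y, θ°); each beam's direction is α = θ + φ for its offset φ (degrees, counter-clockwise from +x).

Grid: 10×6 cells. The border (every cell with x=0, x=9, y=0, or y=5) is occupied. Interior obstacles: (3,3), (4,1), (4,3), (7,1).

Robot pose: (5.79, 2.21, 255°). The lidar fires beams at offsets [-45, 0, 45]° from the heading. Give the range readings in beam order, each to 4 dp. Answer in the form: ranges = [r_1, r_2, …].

beam 1: φ=-45°, α=210°
  d=(-0.8660,-0.5000)  start (5,2)  tX=0.9122 tY=0.4200  stride 1/|dx|=1.1547 1/|dy|=2.0000
    cross y-line → (5,1), t=0.4200
    cross x-line → (4,1), t=0.9122 (wall)
  → r_1 = 0.9122
beam 2: φ=0°, α=255°
  d=(-0.2588,-0.9659)  start (5,2)  tX=3.0523 tY=0.2174  stride 1/|dx|=3.8637 1/|dy|=1.0353
    cross y-line → (5,1), t=0.2174
    cross y-line → (5,0), t=1.2527 (wall)
  → r_2 = 1.2527
beam 3: φ=45°, α=300°
  d=(0.5000,-0.8660)  start (5,2)  tX=0.4200 tY=0.2425  stride 1/|dx|=2.0000 1/|dy|=1.1547
    cross y-line → (5,1), t=0.2425
    cross x-line → (6,1), t=0.4200
    cross y-line → (6,0), t=1.3972 (wall)
  → r_3 = 1.3972

ranges = [0.9122, 1.2527, 1.3972]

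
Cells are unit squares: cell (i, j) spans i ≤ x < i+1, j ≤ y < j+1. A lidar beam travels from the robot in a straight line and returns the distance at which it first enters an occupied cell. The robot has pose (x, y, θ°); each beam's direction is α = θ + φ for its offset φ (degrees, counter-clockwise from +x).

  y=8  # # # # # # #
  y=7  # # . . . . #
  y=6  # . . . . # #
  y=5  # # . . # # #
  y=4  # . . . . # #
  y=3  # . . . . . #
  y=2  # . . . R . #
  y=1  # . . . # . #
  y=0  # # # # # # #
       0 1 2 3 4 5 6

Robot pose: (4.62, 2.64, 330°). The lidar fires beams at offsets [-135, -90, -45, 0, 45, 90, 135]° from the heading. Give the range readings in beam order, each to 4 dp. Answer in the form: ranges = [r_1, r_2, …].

ranges = [3.7477, 0.7390, 0.6626, 1.5935, 1.4287, 1.5704, 5.5491]

beam 1: φ=-135°, α=195°
  direction (-0.9659, -0.2588); cell (4,2); t to first gridline: x 0.6419, y 2.4728 (then +1.0353 / +3.8637)
    (3,2) via x @ 0.6419
    (2,2) via x @ 1.6771
    (2,1) via y @ 2.4728
    (1,1) via x @ 2.7124
    (0,1) via x @ 3.7477  # hit
  → r_1 = 3.7477
beam 2: φ=-90°, α=240°
  direction (-0.5000, -0.8660); cell (4,2); t to first gridline: x 1.2400, y 0.7390 (then +2.0000 / +1.1547)
    (4,1) via y @ 0.7390  # hit
  → r_2 = 0.7390
beam 3: φ=-45°, α=285°
  direction (0.2588, -0.9659); cell (4,2); t to first gridline: x 1.4682, y 0.6626 (then +3.8637 / +1.0353)
    (4,1) via y @ 0.6626  # hit
  → r_3 = 0.6626
beam 4: φ=0°, α=330°
  direction (0.8660, -0.5000); cell (4,2); t to first gridline: x 0.4388, y 1.2800 (then +1.1547 / +2.0000)
    (5,2) via x @ 0.4388
    (5,1) via y @ 1.2800
    (6,1) via x @ 1.5935  # hit
  → r_4 = 1.5935
beam 5: φ=45°, α=15°
  direction (0.9659, 0.2588); cell (4,2); t to first gridline: x 0.3934, y 1.3909 (then +1.0353 / +3.8637)
    (5,2) via x @ 0.3934
    (5,3) via y @ 1.3909
    (6,3) via x @ 1.4287  # hit
  → r_5 = 1.4287
beam 6: φ=90°, α=60°
  direction (0.5000, 0.8660); cell (4,2); t to first gridline: x 0.7600, y 0.4157 (then +2.0000 / +1.1547)
    (4,3) via y @ 0.4157
    (5,3) via x @ 0.7600
    (5,4) via y @ 1.5704  # hit
  → r_6 = 1.5704
beam 7: φ=135°, α=105°
  direction (-0.2588, 0.9659); cell (4,2); t to first gridline: x 2.3955, y 0.3727 (then +3.8637 / +1.0353)
    (4,3) via y @ 0.3727
    (4,4) via y @ 1.4080
    (3,4) via x @ 2.3955
    (3,5) via y @ 2.4433
    (3,6) via y @ 3.4785
    (3,7) via y @ 4.5138
    (3,8) via y @ 5.5491  # hit
  → r_7 = 5.5491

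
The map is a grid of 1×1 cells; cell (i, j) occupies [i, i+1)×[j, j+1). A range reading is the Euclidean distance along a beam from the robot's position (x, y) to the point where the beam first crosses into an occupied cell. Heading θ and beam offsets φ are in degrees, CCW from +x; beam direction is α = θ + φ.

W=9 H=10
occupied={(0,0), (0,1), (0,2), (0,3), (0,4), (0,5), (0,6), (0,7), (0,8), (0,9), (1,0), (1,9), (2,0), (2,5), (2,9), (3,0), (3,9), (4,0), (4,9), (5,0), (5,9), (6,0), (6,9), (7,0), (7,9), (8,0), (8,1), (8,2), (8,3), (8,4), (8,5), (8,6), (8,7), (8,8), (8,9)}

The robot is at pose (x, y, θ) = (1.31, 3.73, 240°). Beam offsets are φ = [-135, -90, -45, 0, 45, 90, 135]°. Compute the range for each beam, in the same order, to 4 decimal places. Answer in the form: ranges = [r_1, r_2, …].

beam 1: φ=-135°, α=105°
  direction (-0.2588, 0.9659); cell (1,3); t to first gridline: x 1.1977, y 0.2795 (then +3.8637 / +1.0353)
    (1,4) via y @ 0.2795
    (0,4) via x @ 1.1977  # hit
  → r_1 = 1.1977
beam 2: φ=-90°, α=150°
  direction (-0.8660, 0.5000); cell (1,3); t to first gridline: x 0.3580, y 0.5400 (then +1.1547 / +2.0000)
    (0,3) via x @ 0.3580  # hit
  → r_2 = 0.3580
beam 3: φ=-45°, α=195°
  direction (-0.9659, -0.2588); cell (1,3); t to first gridline: x 0.3209, y 2.8205 (then +1.0353 / +3.8637)
    (0,3) via x @ 0.3209  # hit
  → r_3 = 0.3209
beam 4: φ=0°, α=240°
  direction (-0.5000, -0.8660); cell (1,3); t to first gridline: x 0.6200, y 0.8429 (then +2.0000 / +1.1547)
    (0,3) via x @ 0.6200  # hit
  → r_4 = 0.6200
beam 5: φ=45°, α=285°
  direction (0.2588, -0.9659); cell (1,3); t to first gridline: x 2.6660, y 0.7558 (then +3.8637 / +1.0353)
    (1,2) via y @ 0.7558
    (1,1) via y @ 1.7910
    (2,1) via x @ 2.6660
    (2,0) via y @ 2.8263  # hit
  → r_5 = 2.8263
beam 6: φ=90°, α=330°
  direction (0.8660, -0.5000); cell (1,3); t to first gridline: x 0.7967, y 1.4600 (then +1.1547 / +2.0000)
    (2,3) via x @ 0.7967
    (2,2) via y @ 1.4600
    (3,2) via x @ 1.9514
    (4,2) via x @ 3.1061
    (4,1) via y @ 3.4600
    (5,1) via x @ 4.2608
    (6,1) via x @ 5.4155
    (6,0) via y @ 5.4600  # hit
  → r_6 = 5.4600
beam 7: φ=135°, α=15°
  direction (0.9659, 0.2588); cell (1,3); t to first gridline: x 0.7143, y 1.0432 (then +1.0353 / +3.8637)
    (2,3) via x @ 0.7143
    (2,4) via y @ 1.0432
    (3,4) via x @ 1.7496
    (4,4) via x @ 2.7849
    (5,4) via x @ 3.8202
    (6,4) via x @ 4.8554
    (6,5) via y @ 4.9069
    (7,5) via x @ 5.8907
    (8,5) via x @ 6.9260  # hit
  → r_7 = 6.9260

ranges = [1.1977, 0.3580, 0.3209, 0.6200, 2.8263, 5.4600, 6.9260]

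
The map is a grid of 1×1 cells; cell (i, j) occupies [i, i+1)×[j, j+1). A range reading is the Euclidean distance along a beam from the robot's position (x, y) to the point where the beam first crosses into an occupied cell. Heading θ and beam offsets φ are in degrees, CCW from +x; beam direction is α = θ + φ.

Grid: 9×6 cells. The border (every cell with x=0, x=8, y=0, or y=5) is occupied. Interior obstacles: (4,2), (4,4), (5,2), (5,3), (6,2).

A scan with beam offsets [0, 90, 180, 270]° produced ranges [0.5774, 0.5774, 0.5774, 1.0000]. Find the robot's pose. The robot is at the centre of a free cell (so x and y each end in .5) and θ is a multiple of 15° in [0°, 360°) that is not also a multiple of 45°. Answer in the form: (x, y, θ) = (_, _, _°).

(x, y, θ) = (5.5, 4.5, 120°)

The pose lattice has 23·16 = 368 candidates. Test each by forward raycasting.
  (5.5, 4.5, 165°): beam 1 = 0.5176 ≠ 0.5774 ✗
  (2.5, 4.5, 105°): beam 1 = 0.5176 ≠ 0.5774 ✗
  (7.5, 1.5, 15°): beam 1 = 0.5176 ≠ 0.5774 ✗
  (2.5, 4.5, 60°): beam 2 = 1.0000 ≠ 0.5774 ✗
  …
  (5.5, 4.5, 120°): r_1=0.5774, r_2=0.5774, r_3=0.5774, r_4=1.0000 — all match ✓
No second candidate reproduces the full scan.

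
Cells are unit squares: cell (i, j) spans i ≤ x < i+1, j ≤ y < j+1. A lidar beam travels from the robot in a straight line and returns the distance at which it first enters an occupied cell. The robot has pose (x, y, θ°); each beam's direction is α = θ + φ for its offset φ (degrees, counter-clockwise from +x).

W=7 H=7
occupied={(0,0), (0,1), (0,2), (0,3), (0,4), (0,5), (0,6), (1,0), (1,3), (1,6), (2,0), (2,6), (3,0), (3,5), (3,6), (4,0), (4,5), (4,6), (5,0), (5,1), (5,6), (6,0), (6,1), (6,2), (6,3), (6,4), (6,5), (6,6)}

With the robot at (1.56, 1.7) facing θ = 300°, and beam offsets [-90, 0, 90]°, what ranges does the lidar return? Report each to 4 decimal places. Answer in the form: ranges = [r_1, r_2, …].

beam 1: φ=-90°, α=210°
  dir = (cos 210°, sin 210°) = (-0.8660, -0.5000); from cell (1,1)
  next x-line at t=0.6466, next y-line at t=1.4000; Δt_x=1.1547, Δt_y=2.0000
    x: enter (0,1) at t=0.6466 ← occupied
  → r_1 = 0.6466
beam 2: φ=0°, α=300°
  dir = (cos 300°, sin 300°) = (0.5000, -0.8660); from cell (1,1)
  next x-line at t=0.8800, next y-line at t=0.8083; Δt_x=2.0000, Δt_y=1.1547
    y: enter (1,0) at t=0.8083 ← occupied
  → r_2 = 0.8083
beam 3: φ=90°, α=30°
  dir = (cos 30°, sin 30°) = (0.8660, 0.5000); from cell (1,1)
  next x-line at t=0.5081, next y-line at t=0.6000; Δt_x=1.1547, Δt_y=2.0000
    x: enter (2,1) at t=0.5081
    y: enter (2,2) at t=0.6000
    x: enter (3,2) at t=1.6628
    y: enter (3,3) at t=2.6000
    x: enter (4,3) at t=2.8175
    x: enter (5,3) at t=3.9722
    y: enter (5,4) at t=4.6000
    x: enter (6,4) at t=5.1269 ← occupied
  → r_3 = 5.1269

ranges = [0.6466, 0.8083, 5.1269]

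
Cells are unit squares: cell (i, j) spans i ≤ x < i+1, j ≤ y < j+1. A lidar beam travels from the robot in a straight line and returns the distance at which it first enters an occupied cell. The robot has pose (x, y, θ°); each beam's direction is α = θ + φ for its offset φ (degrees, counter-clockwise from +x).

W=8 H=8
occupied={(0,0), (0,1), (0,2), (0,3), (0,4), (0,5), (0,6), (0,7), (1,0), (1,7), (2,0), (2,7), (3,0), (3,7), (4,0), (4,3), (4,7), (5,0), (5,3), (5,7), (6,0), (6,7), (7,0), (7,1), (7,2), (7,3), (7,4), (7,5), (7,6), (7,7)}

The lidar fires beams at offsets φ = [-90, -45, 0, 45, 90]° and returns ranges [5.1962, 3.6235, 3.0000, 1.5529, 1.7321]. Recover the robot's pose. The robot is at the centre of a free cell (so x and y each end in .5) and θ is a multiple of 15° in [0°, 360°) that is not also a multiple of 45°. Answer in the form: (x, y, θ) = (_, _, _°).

The pose lattice has 34·16 = 544 candidates. Test each by forward raycasting.
  (2.5, 3.5, 330°): beam 1 = 2.8868 ≠ 5.1962 ✗
  (6.5, 5.5, 60°): beam 1 = 0.5774 ≠ 5.1962 ✗
  (1.5, 1.5, 150°): beam 1 = 6.3509 ≠ 5.1962 ✗
  (2.5, 1.5, 15°): beam 1 = 0.5176 ≠ 5.1962 ✗
  (4.5, 5.5, 255°): beam 1 = 3.6235 ≠ 5.1962 ✗
  …
  (2.5, 3.5, 120°): r_1=5.1962, r_2=3.6235, r_3=3.0000, r_4=1.5529, r_5=1.7321 — all match ✓
Unique over the lattice → pose = (2.5, 3.5, 120°).

(x, y, θ) = (2.5, 3.5, 120°)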